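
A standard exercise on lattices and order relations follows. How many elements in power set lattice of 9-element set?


Power set = 2^n.
2^9 = 512


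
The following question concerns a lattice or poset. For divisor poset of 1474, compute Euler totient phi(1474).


phi(n) = n * prod_{p|n} (1 - 1/p).
Prime divisors of 1474: [2, 11, 67]
phi(1474) = 1474 * (1 - 1/2) * (1 - 1/11) * (1 - 1/67)
phi(1474) = 660


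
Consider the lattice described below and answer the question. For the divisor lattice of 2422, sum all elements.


sigma(n) = sum of divisors.
Divisors of 2422: [1, 2, 7, 14, 173, 346, 1211, 2422]
Sum = 4176


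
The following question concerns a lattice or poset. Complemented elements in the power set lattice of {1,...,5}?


An element a is complemented if some b has a meet b = bottom, a join b = top.
every subset A has complement S\A, so all elements are complemented.
Complemented elements: {}, {1}, {2}, {3}, {4}, {5}, ... (26 more)
Count: 32


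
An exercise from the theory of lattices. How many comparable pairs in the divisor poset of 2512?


A comparable pair {a,b} has a < b or b < a in the order.
Count unordered pairs where one element is strictly below the other.
Examples: {1,2}, {1,4}, {1,8}, {1,16}, ...
Total comparable pairs: 35


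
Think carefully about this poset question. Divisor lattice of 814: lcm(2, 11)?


Join=lcm.
gcd(2,11)=1
lcm=22


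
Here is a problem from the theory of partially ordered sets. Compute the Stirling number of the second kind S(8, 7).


S(n,k) = k*S(n-1,k) + S(n-1,k-1).
S(7,7) = 1, S(7,6) = 21
S(8,7) = 7*1 + 21 = 7 + 21
S(8,7) = 28


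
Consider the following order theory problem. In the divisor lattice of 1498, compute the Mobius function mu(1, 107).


In a divisor lattice, mu(a,b) = mu(b/a) where mu is the classical Mobius function.
b/a = 107/1 = 107
Prime factorization of 107: primes [107]
107 is squarefree with 1 prime factor(s), so mu(107) = (-1)^1 = -1


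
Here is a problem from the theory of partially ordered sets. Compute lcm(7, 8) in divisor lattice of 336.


In a divisor lattice, join = lcm (least common multiple).
gcd(7,8) = 1
lcm(7,8) = 7*8/gcd = 56/1 = 56


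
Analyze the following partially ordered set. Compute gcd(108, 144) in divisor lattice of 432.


In a divisor lattice, meet = gcd (greatest common divisor).
By Euclidean algorithm or factoring: gcd(108,144) = 36


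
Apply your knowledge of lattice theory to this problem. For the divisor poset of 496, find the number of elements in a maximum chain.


A chain is a totally ordered subset; we count the number of elements in a maximum chain.
Compute, for each element x, the size of the longest chain ending at x:
  1: 1
  2: 2
  31: 2
  4: 3
  8: 4
  62: 3
  ...
A maximum chain: 1 < 2 < 4 < 8 < 16 < 496
Number of elements in the longest chain: 6


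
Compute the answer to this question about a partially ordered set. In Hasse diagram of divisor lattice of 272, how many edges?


A cover relation a -< b holds when a < b with no c strictly between.
Cover relations:
  1 -< 2
  1 -< 17
  2 -< 4
  2 -< 34
  4 -< 8
  4 -< 68
  8 -< 16
  8 -< 136
  ...5 more
Total: 13


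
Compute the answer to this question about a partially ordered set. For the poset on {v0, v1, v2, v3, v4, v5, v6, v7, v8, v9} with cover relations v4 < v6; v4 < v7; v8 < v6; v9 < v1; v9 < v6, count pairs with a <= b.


The order relation is {(a,b) : a <= b}, reflexive so it includes (a,a).
Examples: (v0,v0), (v1,v1), (v2,v2), (v3,v3), (v4,v4), ...
Total ordered pairs: 15


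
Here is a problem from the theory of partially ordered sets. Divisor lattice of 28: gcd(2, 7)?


Meet=gcd.
gcd(2,7)=1


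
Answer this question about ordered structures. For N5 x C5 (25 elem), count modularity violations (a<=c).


Modular law: if a <= c then a v (b ^ c) = (a v b) ^ c.
Check all triples (a,b,c) with a <= c among 25 elements.
  e.g. a=(a,0), b=(c,0), c=(b,0): lhs=(a,0) != rhs=(b,0)
  e.g. a=(a,0), b=(c,1), c=(b,0): lhs=(a,0) != rhs=(b,0)
Total violating triples: 75


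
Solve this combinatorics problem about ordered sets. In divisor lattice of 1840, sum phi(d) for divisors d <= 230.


Divisors of 1840 up to 230: [1, 2, 4, 5, 8, 10, 16, 20, 23, 40, 46, 80, 92, 115, 184, 230]
phi values: [1, 1, 2, 4, 4, 4, 8, 8, 22, 16, 22, 32, 44, 88, 88, 88]
Sum = 432


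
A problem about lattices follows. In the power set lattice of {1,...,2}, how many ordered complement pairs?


Complement pair (a,b): a meet b = bottom, a join b = top.
Here: A intersect B = {} and A union B = {1,...,2}.
Pairs found: ({},{1,2}), ({1},{2}), ({2},{1}), ({1,2},{})
Total ordered pairs: 4


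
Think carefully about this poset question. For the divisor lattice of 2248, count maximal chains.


A maximal chain goes from the minimum element to a maximal element via cover relations.
Counting all min-to-max paths in the cover graph.
Total maximal chains: 4


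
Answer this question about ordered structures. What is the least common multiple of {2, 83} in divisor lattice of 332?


In a divisor lattice, join = lcm (least common multiple).
Compute lcm iteratively: start with first element, then lcm(current, next).
Elements: [2, 83]
lcm(2,83) = 166
Final lcm = 166


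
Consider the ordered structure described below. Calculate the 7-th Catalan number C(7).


C(n) = C(2n, n) / (n+1).
C(14, 7) = 3432
C(7) = 3432 / 8 = 429


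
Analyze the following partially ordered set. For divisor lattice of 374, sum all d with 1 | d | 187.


Interval [1,187] in divisors of 374: [1, 11, 17, 187]
Sum = 216


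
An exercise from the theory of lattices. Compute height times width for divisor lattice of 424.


Height = length of longest chain minus 1; width = size of largest antichain.
A maximum chain: 1 | 53 | 106 | 212 | 424  (height 4).
A maximum antichain: {2, 53}  (width 2).
Product = 4 * 2 = 8


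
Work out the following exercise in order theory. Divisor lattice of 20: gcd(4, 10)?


Meet=gcd.
gcd(4,10)=2


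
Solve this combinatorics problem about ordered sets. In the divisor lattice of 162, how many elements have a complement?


An element a is complemented if some b has a meet b = bottom, a join b = top.
a is complemented iff gcd(a, n/a)=1, i.e. a is a unitary divisor of 162.
Complemented elements: 1, 2, 81, 162
Count: 4


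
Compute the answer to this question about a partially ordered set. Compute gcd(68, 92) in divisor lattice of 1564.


In a divisor lattice, meet = gcd (greatest common divisor).
By Euclidean algorithm or factoring: gcd(68,92) = 4


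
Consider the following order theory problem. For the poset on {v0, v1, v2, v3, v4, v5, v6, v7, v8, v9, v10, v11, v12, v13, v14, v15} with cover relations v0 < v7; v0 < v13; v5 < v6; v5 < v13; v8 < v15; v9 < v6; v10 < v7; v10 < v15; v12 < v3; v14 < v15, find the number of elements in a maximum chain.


A chain is a totally ordered subset; we count the number of elements in a maximum chain.
Compute, for each element x, the size of the longest chain ending at x:
  v0: 1
  v1: 1
  v2: 1
  v4: 1
  v5: 1
  v8: 1
  ...
A maximum chain: v12 < v3
Number of elements in the longest chain: 2


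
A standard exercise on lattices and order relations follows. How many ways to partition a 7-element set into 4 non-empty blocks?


S(n,k) = k*S(n-1,k) + S(n-1,k-1).
S(6,4) = 65, S(6,3) = 90
S(7,4) = 4*65 + 90 = 260 + 90
S(7,4) = 350


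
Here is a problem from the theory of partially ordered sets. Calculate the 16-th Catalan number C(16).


C(n) = C(2n, n) / (n+1).
C(32, 16) = 601080390
C(16) = 601080390 / 17 = 35357670


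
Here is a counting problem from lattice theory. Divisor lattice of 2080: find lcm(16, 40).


In a divisor lattice, join = lcm (least common multiple).
gcd(16,40) = 8
lcm(16,40) = 16*40/gcd = 640/8 = 80


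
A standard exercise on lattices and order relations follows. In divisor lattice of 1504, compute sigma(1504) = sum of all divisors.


sigma(n) = sum of divisors.
Divisors of 1504: [1, 2, 4, 8, 16, 32, 47, 94, 188, 376, 752, 1504]
Sum = 3024


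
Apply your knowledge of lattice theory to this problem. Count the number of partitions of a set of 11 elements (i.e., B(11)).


B(n) = number of set partitions of an n-element set.
B(n) satisfies the recurrence: B(n+1) = sum_k C(n,k)*B(k).
B(11) = 678570


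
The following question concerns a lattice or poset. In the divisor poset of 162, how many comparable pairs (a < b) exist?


A comparable pair {a,b} has a < b or b < a in the order.
Count unordered pairs where one element is strictly below the other.
Examples: {1,2}, {1,3}, {1,6}, {1,9}, ...
Total comparable pairs: 35


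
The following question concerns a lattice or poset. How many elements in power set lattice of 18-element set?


Power set = 2^n.
2^18 = 262144


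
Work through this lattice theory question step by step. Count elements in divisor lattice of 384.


Divisors of 384: [1, 2, 3, 4, 6, 8, 12, 16, 24, 32, 48, 64, 96, 128, 192, 384]
Count: 16


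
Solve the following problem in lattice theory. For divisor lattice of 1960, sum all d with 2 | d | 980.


Interval [2,980] in divisors of 1960: [2, 4, 10, 14, 20, 28, 70, 98, 140, 196, 490, 980]
Sum = 2052


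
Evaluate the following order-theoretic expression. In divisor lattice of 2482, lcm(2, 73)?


Join=lcm.
gcd(2,73)=1
lcm=146


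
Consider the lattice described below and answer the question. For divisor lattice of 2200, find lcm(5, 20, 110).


In a divisor lattice, join = lcm (least common multiple).
Compute lcm iteratively: start with first element, then lcm(current, next).
Elements: [5, 20, 110]
lcm(5,20) = 20
lcm(20,110) = 220
Final lcm = 220


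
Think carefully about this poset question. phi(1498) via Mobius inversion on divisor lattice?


phi(n) = n * prod_{p|n} (1 - 1/p).
Prime divisors of 1498: [2, 7, 107]
phi(1498) = 1498 * (1 - 1/2) * (1 - 1/7) * (1 - 1/107)
phi(1498) = 636


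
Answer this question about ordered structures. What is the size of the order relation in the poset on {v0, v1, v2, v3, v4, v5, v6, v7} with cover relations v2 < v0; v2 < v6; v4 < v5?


The order relation is {(a,b) : a <= b}, reflexive so it includes (a,a).
Examples: (v0,v0), (v1,v1), (v2,v0), (v2,v2), (v2,v6), ...
Total ordered pairs: 11


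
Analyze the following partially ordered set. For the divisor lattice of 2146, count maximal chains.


A maximal chain goes from the minimum element to a maximal element via cover relations.
Counting all min-to-max paths in the cover graph.
Total maximal chains: 6


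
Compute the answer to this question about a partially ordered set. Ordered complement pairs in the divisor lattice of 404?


Complement pair (a,b): a meet b = bottom, a join b = top.
Here: gcd(a,b)=1 and lcm(a,b)=404, i.e. a*b=404 with a,b coprime.
Pairs found: (1,404), (4,101), (101,4), (404,1)
Total ordered pairs: 4


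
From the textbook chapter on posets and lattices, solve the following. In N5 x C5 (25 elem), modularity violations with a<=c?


Modular law: if a <= c then a v (b ^ c) = (a v b) ^ c.
Check all triples (a,b,c) with a <= c among 25 elements.
  e.g. a=(a,0), b=(c,0), c=(b,0): lhs=(a,0) != rhs=(b,0)
  e.g. a=(a,0), b=(c,1), c=(b,0): lhs=(a,0) != rhs=(b,0)
Total violating triples: 75


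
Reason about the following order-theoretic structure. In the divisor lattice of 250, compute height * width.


Height = length of longest chain minus 1; width = size of largest antichain.
A maximum chain: 1 | 5 | 25 | 125 | 250  (height 4).
A maximum antichain: {2, 5}  (width 2).
Product = 4 * 2 = 8


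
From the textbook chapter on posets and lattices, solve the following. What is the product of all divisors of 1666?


Divisors of 1666: [1, 2, 7, 14, 17, 34, 49, 98, 119, 238, 833, 1666]
Product = n^(d(n)/2) = 1666^(12/2)
Product = 21382081591229079616


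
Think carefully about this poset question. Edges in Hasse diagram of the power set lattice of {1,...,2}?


A cover relation a -< b holds when a < b with no c strictly between.
Cover relations:
  {} -< {1}
  {} -< {2}
  {1} -< {1,2}
  {2} -< {1,2}
Total: 4


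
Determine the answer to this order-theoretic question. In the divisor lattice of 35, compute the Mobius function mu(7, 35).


In a divisor lattice, mu(a,b) = mu(b/a) where mu is the classical Mobius function.
b/a = 35/7 = 5
Prime factorization of 5: primes [5]
5 is squarefree with 1 prime factor(s), so mu(5) = (-1)^1 = -1


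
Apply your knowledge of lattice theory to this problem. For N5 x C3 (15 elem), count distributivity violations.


Distributive law: a ^ (b v c) = (a ^ b) v (a ^ c).
Check all 15^3 = 3375 ordered triples (a,b,c).
  e.g. a=(b,0), b=(a,0), c=(c,0): lhs=(b,0) != rhs=(a,0)
  e.g. a=(b,0), b=(a,0), c=(c,1): lhs=(b,0) != rhs=(a,0)
Total violating triples: 54


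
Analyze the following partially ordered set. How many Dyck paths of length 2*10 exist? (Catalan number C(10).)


C(n) = C(2n, n) / (n+1).
C(20, 10) = 184756
C(10) = 184756 / 11 = 16796


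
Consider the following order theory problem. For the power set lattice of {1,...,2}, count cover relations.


A cover relation a -< b holds when a < b with no c strictly between.
Cover relations:
  {} -< {1}
  {} -< {2}
  {1} -< {1,2}
  {2} -< {1,2}
Total: 4


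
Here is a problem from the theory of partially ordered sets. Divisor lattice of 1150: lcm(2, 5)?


Join=lcm.
gcd(2,5)=1
lcm=10


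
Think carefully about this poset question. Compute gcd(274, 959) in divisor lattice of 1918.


In a divisor lattice, meet = gcd (greatest common divisor).
By Euclidean algorithm or factoring: gcd(274,959) = 137


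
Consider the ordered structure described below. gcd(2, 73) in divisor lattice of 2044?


Meet=gcd.
gcd(2,73)=1


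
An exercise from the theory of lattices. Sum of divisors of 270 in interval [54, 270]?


Interval [54,270] in divisors of 270: [54, 270]
Sum = 324


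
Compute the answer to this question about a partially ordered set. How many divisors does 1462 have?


Divisors of 1462: [1, 2, 17, 34, 43, 86, 731, 1462]
Count: 8


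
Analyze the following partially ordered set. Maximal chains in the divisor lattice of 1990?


A maximal chain goes from the minimum element to a maximal element via cover relations.
Counting all min-to-max paths in the cover graph.
Total maximal chains: 6


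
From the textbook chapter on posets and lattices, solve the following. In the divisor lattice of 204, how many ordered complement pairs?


Complement pair (a,b): a meet b = bottom, a join b = top.
Here: gcd(a,b)=1 and lcm(a,b)=204, i.e. a*b=204 with a,b coprime.
Pairs found: (1,204), (3,68), (4,51), (12,17), ... (4 more)
Total ordered pairs: 8


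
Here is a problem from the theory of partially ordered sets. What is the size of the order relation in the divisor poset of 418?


The order relation is {(a,b) : a <= b}, reflexive so it includes (a,a).
Examples: (1,1), (1,11), (1,19), (1,2), (1,209), ...
Total ordered pairs: 27


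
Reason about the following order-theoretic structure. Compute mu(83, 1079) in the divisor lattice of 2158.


In a divisor lattice, mu(a,b) = mu(b/a) where mu is the classical Mobius function.
b/a = 1079/83 = 13
Prime factorization of 13: primes [13]
13 is squarefree with 1 prime factor(s), so mu(13) = (-1)^1 = -1


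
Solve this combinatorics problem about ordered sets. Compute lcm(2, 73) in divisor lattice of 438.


In a divisor lattice, join = lcm (least common multiple).
gcd(2,73) = 1
lcm(2,73) = 2*73/gcd = 146/1 = 146


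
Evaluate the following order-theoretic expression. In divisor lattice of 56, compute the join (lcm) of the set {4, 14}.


In a divisor lattice, join = lcm (least common multiple).
Compute lcm iteratively: start with first element, then lcm(current, next).
Elements: [4, 14]
lcm(4,14) = 28
Final lcm = 28


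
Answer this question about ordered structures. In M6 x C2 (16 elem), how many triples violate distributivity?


Distributive law: a ^ (b v c) = (a ^ b) v (a ^ c).
Check all 16^3 = 4096 ordered triples (a,b,c).
  e.g. a=(a1,0), b=(a2,0), c=(a3,0): lhs=(a1,0) != rhs=(0,0)
  e.g. a=(a1,0), b=(a2,0), c=(a3,1): lhs=(a1,0) != rhs=(0,0)
Total violating triples: 960


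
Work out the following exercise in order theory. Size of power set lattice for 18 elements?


Power set = 2^n.
2^18 = 262144


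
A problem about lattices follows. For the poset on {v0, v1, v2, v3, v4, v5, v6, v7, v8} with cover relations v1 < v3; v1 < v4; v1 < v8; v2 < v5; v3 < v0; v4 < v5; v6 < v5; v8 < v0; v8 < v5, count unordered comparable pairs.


A comparable pair {a,b} has a < b or b < a in the order.
Count unordered pairs where one element is strictly below the other.
Examples: {v0,v1}, {v0,v3}, {v0,v8}, {v1,v3}, ...
Total comparable pairs: 11


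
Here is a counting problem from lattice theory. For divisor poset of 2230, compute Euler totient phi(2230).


phi(n) = n * prod_{p|n} (1 - 1/p).
Prime divisors of 2230: [2, 5, 223]
phi(2230) = 2230 * (1 - 1/2) * (1 - 1/5) * (1 - 1/223)
phi(2230) = 888


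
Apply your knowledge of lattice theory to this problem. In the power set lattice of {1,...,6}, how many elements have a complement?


An element a is complemented if some b has a meet b = bottom, a join b = top.
every subset A has complement S\A, so all elements are complemented.
Complemented elements: {}, {1}, {2}, {3}, {4}, {5}, ... (58 more)
Count: 64


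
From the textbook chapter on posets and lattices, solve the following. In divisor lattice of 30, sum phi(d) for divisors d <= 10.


Divisors of 30 up to 10: [1, 2, 3, 5, 6, 10]
phi values: [1, 1, 2, 4, 2, 4]
Sum = 14


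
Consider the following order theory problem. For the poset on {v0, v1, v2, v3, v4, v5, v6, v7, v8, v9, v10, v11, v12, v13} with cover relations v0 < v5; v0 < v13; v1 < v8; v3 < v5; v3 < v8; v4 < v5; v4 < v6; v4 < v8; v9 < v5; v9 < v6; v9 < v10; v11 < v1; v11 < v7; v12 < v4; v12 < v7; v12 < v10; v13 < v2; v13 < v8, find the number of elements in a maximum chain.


A chain is a totally ordered subset; we count the number of elements in a maximum chain.
Compute, for each element x, the size of the longest chain ending at x:
  v0: 1
  v3: 1
  v9: 1
  v11: 1
  v12: 1
  v1: 2
  ...
A maximum chain: v0 < v13 < v2
Number of elements in the longest chain: 3


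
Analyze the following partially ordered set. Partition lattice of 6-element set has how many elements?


B(n) = number of set partitions of an n-element set.
B(n) satisfies the recurrence: B(n+1) = sum_k C(n,k)*B(k).
B(6) = 203


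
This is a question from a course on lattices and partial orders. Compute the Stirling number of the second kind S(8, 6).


S(n,k) = k*S(n-1,k) + S(n-1,k-1).
S(7,6) = 21, S(7,5) = 140
S(8,6) = 6*21 + 140 = 126 + 140
S(8,6) = 266


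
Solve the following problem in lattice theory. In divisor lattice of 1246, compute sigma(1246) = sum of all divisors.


sigma(n) = sum of divisors.
Divisors of 1246: [1, 2, 7, 14, 89, 178, 623, 1246]
Sum = 2160


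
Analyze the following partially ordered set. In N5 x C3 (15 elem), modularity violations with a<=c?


Modular law: if a <= c then a v (b ^ c) = (a v b) ^ c.
Check all triples (a,b,c) with a <= c among 15 elements.
  e.g. a=(a,0), b=(c,0), c=(b,0): lhs=(a,0) != rhs=(b,0)
  e.g. a=(a,0), b=(c,1), c=(b,0): lhs=(a,0) != rhs=(b,0)
Total violating triples: 18


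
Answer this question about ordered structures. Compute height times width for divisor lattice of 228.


Height = length of longest chain minus 1; width = size of largest antichain.
A maximum chain: 1 | 19 | 57 | 114 | 228  (height 4).
A maximum antichain: {4, 6, 38, 57}  (width 4).
Product = 4 * 4 = 16


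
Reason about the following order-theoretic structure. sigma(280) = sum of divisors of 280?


sigma(n) = sum of divisors.
Divisors of 280: [1, 2, 4, 5, 7, 8, 10, 14, 20, 28, 35, 40, 56, 70, 140, 280]
Sum = 720


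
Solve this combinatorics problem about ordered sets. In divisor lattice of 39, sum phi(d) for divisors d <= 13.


Divisors of 39 up to 13: [1, 3, 13]
phi values: [1, 2, 12]
Sum = 15


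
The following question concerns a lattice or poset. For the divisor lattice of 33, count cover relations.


A cover relation a -< b holds when a < b with no c strictly between.
Cover relations:
  1 -< 3
  1 -< 11
  3 -< 33
  11 -< 33
Total: 4


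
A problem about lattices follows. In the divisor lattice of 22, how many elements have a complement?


An element a is complemented if some b has a meet b = bottom, a join b = top.
a is complemented iff gcd(a, n/a)=1, i.e. a is a unitary divisor of 22.
Complemented elements: 1, 2, 11, 22
Count: 4


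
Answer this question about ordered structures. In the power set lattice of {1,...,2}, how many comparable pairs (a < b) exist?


A comparable pair {a,b} has a < b or b < a in the order.
Count unordered pairs where one element is strictly below the other.
Examples: {{},{1}}, {{},{2}}, {{},{1,2}}, {{1},{1,2}}, ...
Total comparable pairs: 5


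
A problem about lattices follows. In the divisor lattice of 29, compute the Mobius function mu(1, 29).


In a divisor lattice, mu(a,b) = mu(b/a) where mu is the classical Mobius function.
b/a = 29/1 = 29
Prime factorization of 29: primes [29]
29 is squarefree with 1 prime factor(s), so mu(29) = (-1)^1 = -1


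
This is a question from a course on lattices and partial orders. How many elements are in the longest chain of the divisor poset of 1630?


A chain is a totally ordered subset; we count the number of elements in a maximum chain.
Compute, for each element x, the size of the longest chain ending at x:
  1: 1
  2: 2
  5: 2
  163: 2
  10: 3
  326: 3
  ...
A maximum chain: 1 < 2 < 10 < 1630
Number of elements in the longest chain: 4


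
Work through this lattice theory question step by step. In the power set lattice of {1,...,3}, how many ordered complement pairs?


Complement pair (a,b): a meet b = bottom, a join b = top.
Here: A intersect B = {} and A union B = {1,...,3}.
Pairs found: ({},{1,2,3}), ({1},{2,3}), ({2},{1,3}), ({3},{1,2}), ... (4 more)
Total ordered pairs: 8


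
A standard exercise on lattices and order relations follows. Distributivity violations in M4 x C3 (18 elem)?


Distributive law: a ^ (b v c) = (a ^ b) v (a ^ c).
Check all 18^3 = 5832 ordered triples (a,b,c).
  e.g. a=(a1,0), b=(a2,0), c=(a3,0): lhs=(a1,0) != rhs=(0,0)
  e.g. a=(a1,0), b=(a2,0), c=(a3,1): lhs=(a1,0) != rhs=(0,0)
Total violating triples: 648


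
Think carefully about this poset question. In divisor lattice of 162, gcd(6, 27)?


Meet=gcd.
gcd(6,27)=3


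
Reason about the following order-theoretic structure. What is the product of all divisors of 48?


Divisors of 48: [1, 2, 3, 4, 6, 8, 12, 16, 24, 48]
Product = n^(d(n)/2) = 48^(10/2)
Product = 254803968


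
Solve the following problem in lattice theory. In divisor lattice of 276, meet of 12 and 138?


In a divisor lattice, meet = gcd (greatest common divisor).
By Euclidean algorithm or factoring: gcd(12,138) = 6


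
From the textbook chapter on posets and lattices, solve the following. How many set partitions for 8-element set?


B(n) = number of set partitions of an n-element set.
B(n) satisfies the recurrence: B(n+1) = sum_k C(n,k)*B(k).
B(8) = 4140


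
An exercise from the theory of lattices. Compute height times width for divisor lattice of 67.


Height = length of longest chain minus 1; width = size of largest antichain.
A maximum chain: 1 | 67  (height 1).
A maximum antichain: {1}  (width 1).
Product = 1 * 1 = 1


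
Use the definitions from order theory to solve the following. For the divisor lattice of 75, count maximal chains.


A maximal chain goes from the minimum element to a maximal element via cover relations.
Counting all min-to-max paths in the cover graph.
Total maximal chains: 3


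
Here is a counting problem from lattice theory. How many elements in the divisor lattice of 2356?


Divisors of 2356: [1, 2, 4, 19, 31, 38, 62, 76, 124, 589, 1178, 2356]
Count: 12


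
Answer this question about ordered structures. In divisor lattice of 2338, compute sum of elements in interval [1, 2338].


Interval [1,2338] in divisors of 2338: [1, 2, 7, 14, 167, 334, 1169, 2338]
Sum = 4032


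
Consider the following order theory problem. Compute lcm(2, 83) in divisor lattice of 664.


In a divisor lattice, join = lcm (least common multiple).
gcd(2,83) = 1
lcm(2,83) = 2*83/gcd = 166/1 = 166


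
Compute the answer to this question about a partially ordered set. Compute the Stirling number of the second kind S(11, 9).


S(n,k) = k*S(n-1,k) + S(n-1,k-1).
S(10,9) = 45, S(10,8) = 750
S(11,9) = 9*45 + 750 = 405 + 750
S(11,9) = 1155


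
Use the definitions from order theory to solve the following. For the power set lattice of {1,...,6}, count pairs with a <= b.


The order relation is {(a,b) : a <= b}, reflexive so it includes (a,a).
Examples: ({},{}), ({},{1,2}), ({},{1,2,3}), ({},{1,2,3,4}), ({},{1,2,3,4,5}), ...
Total ordered pairs: 729


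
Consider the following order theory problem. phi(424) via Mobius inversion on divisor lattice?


phi(n) = n * prod_{p|n} (1 - 1/p).
Prime divisors of 424: [2, 53]
phi(424) = 424 * (1 - 1/2) * (1 - 1/53)
phi(424) = 208


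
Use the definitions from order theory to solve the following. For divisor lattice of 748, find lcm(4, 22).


In a divisor lattice, join = lcm (least common multiple).
Compute lcm iteratively: start with first element, then lcm(current, next).
Elements: [4, 22]
lcm(4,22) = 44
Final lcm = 44


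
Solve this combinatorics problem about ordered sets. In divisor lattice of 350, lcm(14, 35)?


Join=lcm.
gcd(14,35)=7
lcm=70


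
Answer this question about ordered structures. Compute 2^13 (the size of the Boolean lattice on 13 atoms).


Power set = 2^n.
2^13 = 8192


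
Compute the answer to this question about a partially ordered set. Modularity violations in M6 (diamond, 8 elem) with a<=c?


Modular law: if a <= c then a v (b ^ c) = (a v b) ^ c.
Check all triples (a,b,c) with a <= c among 8 elements.
This lattice is modular (diamonds M_m and their chain-products are modular).
Total violating triples: 0


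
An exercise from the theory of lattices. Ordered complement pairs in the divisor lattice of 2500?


Complement pair (a,b): a meet b = bottom, a join b = top.
Here: gcd(a,b)=1 and lcm(a,b)=2500, i.e. a*b=2500 with a,b coprime.
Pairs found: (1,2500), (4,625), (625,4), (2500,1)
Total ordered pairs: 4


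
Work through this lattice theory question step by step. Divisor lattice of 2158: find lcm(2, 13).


In a divisor lattice, join = lcm (least common multiple).
gcd(2,13) = 1
lcm(2,13) = 2*13/gcd = 26/1 = 26


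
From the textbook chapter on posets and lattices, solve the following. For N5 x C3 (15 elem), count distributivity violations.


Distributive law: a ^ (b v c) = (a ^ b) v (a ^ c).
Check all 15^3 = 3375 ordered triples (a,b,c).
  e.g. a=(b,0), b=(a,0), c=(c,0): lhs=(b,0) != rhs=(a,0)
  e.g. a=(b,0), b=(a,0), c=(c,1): lhs=(b,0) != rhs=(a,0)
Total violating triples: 54


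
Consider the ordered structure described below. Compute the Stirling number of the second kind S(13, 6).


S(n,k) = k*S(n-1,k) + S(n-1,k-1).
S(12,6) = 1323652, S(12,5) = 1379400
S(13,6) = 6*1323652 + 1379400 = 7941912 + 1379400
S(13,6) = 9321312


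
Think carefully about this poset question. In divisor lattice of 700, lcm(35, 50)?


Join=lcm.
gcd(35,50)=5
lcm=350


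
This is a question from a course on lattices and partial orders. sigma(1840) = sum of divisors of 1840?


sigma(n) = sum of divisors.
Divisors of 1840: [1, 2, 4, 5, 8, 10, 16, 20, 23, 40, 46, 80, 92, 115, 184, 230, 368, 460, 920, 1840]
Sum = 4464


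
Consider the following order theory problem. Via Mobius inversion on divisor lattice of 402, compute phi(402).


phi(n) = n * prod_{p|n} (1 - 1/p).
Prime divisors of 402: [2, 3, 67]
phi(402) = 402 * (1 - 1/2) * (1 - 1/3) * (1 - 1/67)
phi(402) = 132


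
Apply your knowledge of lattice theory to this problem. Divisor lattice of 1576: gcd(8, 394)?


Meet=gcd.
gcd(8,394)=2


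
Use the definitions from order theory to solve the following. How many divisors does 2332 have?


Divisors of 2332: [1, 2, 4, 11, 22, 44, 53, 106, 212, 583, 1166, 2332]
Count: 12


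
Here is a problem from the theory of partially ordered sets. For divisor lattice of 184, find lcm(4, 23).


In a divisor lattice, join = lcm (least common multiple).
Compute lcm iteratively: start with first element, then lcm(current, next).
Elements: [4, 23]
lcm(4,23) = 92
Final lcm = 92


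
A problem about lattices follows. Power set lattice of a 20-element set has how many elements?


Power set = 2^n.
2^20 = 1048576


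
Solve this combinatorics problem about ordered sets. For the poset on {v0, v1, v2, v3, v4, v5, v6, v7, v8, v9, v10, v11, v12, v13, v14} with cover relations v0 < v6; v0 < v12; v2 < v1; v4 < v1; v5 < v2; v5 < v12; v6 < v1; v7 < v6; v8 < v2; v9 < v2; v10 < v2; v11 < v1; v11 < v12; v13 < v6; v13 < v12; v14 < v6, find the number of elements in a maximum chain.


A chain is a totally ordered subset; we count the number of elements in a maximum chain.
Compute, for each element x, the size of the longest chain ending at x:
  v0: 1
  v3: 1
  v4: 1
  v5: 1
  v7: 1
  v8: 1
  ...
A maximum chain: v5 < v2 < v1
Number of elements in the longest chain: 3


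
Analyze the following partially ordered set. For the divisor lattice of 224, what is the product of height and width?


Height = length of longest chain minus 1; width = size of largest antichain.
A maximum chain: 1 | 7 | 14 | 28 | 56 | 112 | 224  (height 6).
A maximum antichain: {2, 7}  (width 2).
Product = 6 * 2 = 12


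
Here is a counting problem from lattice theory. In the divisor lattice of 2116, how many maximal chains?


A maximal chain goes from the minimum element to a maximal element via cover relations.
Counting all min-to-max paths in the cover graph.
Total maximal chains: 6


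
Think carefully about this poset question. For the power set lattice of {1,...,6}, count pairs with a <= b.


The order relation is {(a,b) : a <= b}, reflexive so it includes (a,a).
Examples: ({},{}), ({},{1,2}), ({},{1,2,3}), ({},{1,2,3,4}), ({},{1,2,3,4,5}), ...
Total ordered pairs: 729


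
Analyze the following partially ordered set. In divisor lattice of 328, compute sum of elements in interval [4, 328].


Interval [4,328] in divisors of 328: [4, 8, 164, 328]
Sum = 504


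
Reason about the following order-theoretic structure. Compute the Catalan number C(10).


C(n) = C(2n, n) / (n+1).
C(20, 10) = 184756
C(10) = 184756 / 11 = 16796


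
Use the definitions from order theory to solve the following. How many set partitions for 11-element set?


B(n) = number of set partitions of an n-element set.
B(n) satisfies the recurrence: B(n+1) = sum_k C(n,k)*B(k).
B(11) = 678570


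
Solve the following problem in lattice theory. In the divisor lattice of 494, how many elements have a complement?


An element a is complemented if some b has a meet b = bottom, a join b = top.
a is complemented iff gcd(a, n/a)=1, i.e. a is a unitary divisor of 494.
Complemented elements: 1, 2, 13, 19, 26, 38, ... (2 more)
Count: 8


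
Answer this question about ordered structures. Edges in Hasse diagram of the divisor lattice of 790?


A cover relation a -< b holds when a < b with no c strictly between.
Cover relations:
  1 -< 2
  1 -< 5
  1 -< 79
  2 -< 10
  2 -< 158
  5 -< 10
  5 -< 395
  10 -< 790
  ...4 more
Total: 12


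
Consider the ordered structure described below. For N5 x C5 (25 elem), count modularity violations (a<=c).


Modular law: if a <= c then a v (b ^ c) = (a v b) ^ c.
Check all triples (a,b,c) with a <= c among 25 elements.
  e.g. a=(a,0), b=(c,0), c=(b,0): lhs=(a,0) != rhs=(b,0)
  e.g. a=(a,0), b=(c,1), c=(b,0): lhs=(a,0) != rhs=(b,0)
Total violating triples: 75


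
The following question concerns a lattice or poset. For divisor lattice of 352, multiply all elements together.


Divisors of 352: [1, 2, 4, 8, 11, 16, 22, 32, 44, 88, 176, 352]
Product = n^(d(n)/2) = 352^(12/2)
Product = 1902199139467264


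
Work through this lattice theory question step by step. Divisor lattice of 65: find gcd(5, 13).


In a divisor lattice, meet = gcd (greatest common divisor).
By Euclidean algorithm or factoring: gcd(5,13) = 1


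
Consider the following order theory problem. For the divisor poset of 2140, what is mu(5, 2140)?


In a divisor lattice, mu(a,b) = mu(b/a) where mu is the classical Mobius function.
b/a = 2140/5 = 428
Prime factorization of 428: primes [2, 107]
428 is not squarefree, so mu(428) = 0


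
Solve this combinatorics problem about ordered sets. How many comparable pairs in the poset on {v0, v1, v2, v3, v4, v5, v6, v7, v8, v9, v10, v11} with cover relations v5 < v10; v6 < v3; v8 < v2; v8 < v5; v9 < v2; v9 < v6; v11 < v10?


A comparable pair {a,b} has a < b or b < a in the order.
Count unordered pairs where one element is strictly below the other.
Examples: {v2,v8}, {v2,v9}, {v3,v6}, {v3,v9}, ...
Total comparable pairs: 9


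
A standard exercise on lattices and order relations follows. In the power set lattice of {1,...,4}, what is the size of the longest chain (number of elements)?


A chain is a totally ordered subset; we count the number of elements in a maximum chain.
Compute, for each element x, the size of the longest chain ending at x:
  {}: 1
  {1}: 2
  {2}: 2
  {3}: 2
  {4}: 2
  {1,2}: 3
  ...
A maximum chain: {} < {1} < {1,2} < {1,2,3} < {1,2,3,4}
Number of elements in the longest chain: 5


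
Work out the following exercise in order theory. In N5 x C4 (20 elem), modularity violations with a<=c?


Modular law: if a <= c then a v (b ^ c) = (a v b) ^ c.
Check all triples (a,b,c) with a <= c among 20 elements.
  e.g. a=(a,0), b=(c,0), c=(b,0): lhs=(a,0) != rhs=(b,0)
  e.g. a=(a,0), b=(c,1), c=(b,0): lhs=(a,0) != rhs=(b,0)
Total violating triples: 40


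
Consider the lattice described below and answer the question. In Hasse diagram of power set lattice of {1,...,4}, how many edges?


A cover relation a -< b holds when a < b with no c strictly between.
Cover relations:
  {} -< {1}
  {} -< {2}
  {} -< {3}
  {} -< {4}
  {1} -< {1,2}
  {1} -< {1,3}
  {1} -< {1,4}
  {2} -< {1,2}
  ...24 more
Total: 32


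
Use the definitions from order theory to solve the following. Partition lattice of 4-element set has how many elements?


B(n) = number of set partitions of an n-element set.
B(n) satisfies the recurrence: B(n+1) = sum_k C(n,k)*B(k).
B(4) = 15


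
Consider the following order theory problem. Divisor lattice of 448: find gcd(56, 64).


In a divisor lattice, meet = gcd (greatest common divisor).
By Euclidean algorithm or factoring: gcd(56,64) = 8


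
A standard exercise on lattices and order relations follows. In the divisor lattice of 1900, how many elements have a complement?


An element a is complemented if some b has a meet b = bottom, a join b = top.
a is complemented iff gcd(a, n/a)=1, i.e. a is a unitary divisor of 1900.
Complemented elements: 1, 4, 19, 25, 76, 100, ... (2 more)
Count: 8


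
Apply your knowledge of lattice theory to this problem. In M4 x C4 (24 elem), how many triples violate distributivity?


Distributive law: a ^ (b v c) = (a ^ b) v (a ^ c).
Check all 24^3 = 13824 ordered triples (a,b,c).
  e.g. a=(a1,0), b=(a2,0), c=(a3,0): lhs=(a1,0) != rhs=(0,0)
  e.g. a=(a1,0), b=(a2,0), c=(a3,1): lhs=(a1,0) != rhs=(0,0)
Total violating triples: 1536


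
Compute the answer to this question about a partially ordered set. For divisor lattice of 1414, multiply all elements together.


Divisors of 1414: [1, 2, 7, 14, 101, 202, 707, 1414]
Product = n^(d(n)/2) = 1414^(8/2)
Product = 3997584364816


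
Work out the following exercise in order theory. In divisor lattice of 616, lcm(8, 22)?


Join=lcm.
gcd(8,22)=2
lcm=88


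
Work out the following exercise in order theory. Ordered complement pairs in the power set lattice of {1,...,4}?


Complement pair (a,b): a meet b = bottom, a join b = top.
Here: A intersect B = {} and A union B = {1,...,4}.
Pairs found: ({},{1,2,3,4}), ({1},{2,3,4}), ({2},{1,3,4}), ({3},{1,2,4}), ... (12 more)
Total ordered pairs: 16


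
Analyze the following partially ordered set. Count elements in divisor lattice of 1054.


Divisors of 1054: [1, 2, 17, 31, 34, 62, 527, 1054]
Count: 8


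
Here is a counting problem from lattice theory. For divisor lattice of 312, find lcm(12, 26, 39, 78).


In a divisor lattice, join = lcm (least common multiple).
Compute lcm iteratively: start with first element, then lcm(current, next).
Elements: [12, 26, 39, 78]
lcm(12,26) = 156
lcm(156,39) = 156
lcm(156,78) = 156
Final lcm = 156


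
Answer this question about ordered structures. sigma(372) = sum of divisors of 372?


sigma(n) = sum of divisors.
Divisors of 372: [1, 2, 3, 4, 6, 12, 31, 62, 93, 124, 186, 372]
Sum = 896


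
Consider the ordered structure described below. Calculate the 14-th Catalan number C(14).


C(n) = C(2n, n) / (n+1).
C(28, 14) = 40116600
C(14) = 40116600 / 15 = 2674440


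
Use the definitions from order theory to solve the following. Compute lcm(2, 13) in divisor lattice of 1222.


In a divisor lattice, join = lcm (least common multiple).
gcd(2,13) = 1
lcm(2,13) = 2*13/gcd = 26/1 = 26


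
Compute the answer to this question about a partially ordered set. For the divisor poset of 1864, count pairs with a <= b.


The order relation is {(a,b) : a <= b}, reflexive so it includes (a,a).
Examples: (1,1), (1,1864), (1,2), (1,233), (1,4), ...
Total ordered pairs: 30


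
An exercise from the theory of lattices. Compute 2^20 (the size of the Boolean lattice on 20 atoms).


Power set = 2^n.
2^20 = 1048576


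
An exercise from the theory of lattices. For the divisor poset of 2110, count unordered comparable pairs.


A comparable pair {a,b} has a < b or b < a in the order.
Count unordered pairs where one element is strictly below the other.
Examples: {1,2}, {1,5}, {1,10}, {1,211}, ...
Total comparable pairs: 19


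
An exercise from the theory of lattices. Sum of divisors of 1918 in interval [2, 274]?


Interval [2,274] in divisors of 1918: [2, 274]
Sum = 276


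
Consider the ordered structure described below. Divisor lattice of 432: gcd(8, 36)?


Meet=gcd.
gcd(8,36)=4


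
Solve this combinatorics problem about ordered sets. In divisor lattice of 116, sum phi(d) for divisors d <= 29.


Divisors of 116 up to 29: [1, 2, 4, 29]
phi values: [1, 1, 2, 28]
Sum = 32


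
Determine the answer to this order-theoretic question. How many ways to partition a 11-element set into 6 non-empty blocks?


S(n,k) = k*S(n-1,k) + S(n-1,k-1).
S(10,6) = 22827, S(10,5) = 42525
S(11,6) = 6*22827 + 42525 = 136962 + 42525
S(11,6) = 179487


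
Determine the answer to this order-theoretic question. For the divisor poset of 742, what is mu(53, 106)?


In a divisor lattice, mu(a,b) = mu(b/a) where mu is the classical Mobius function.
b/a = 106/53 = 2
Prime factorization of 2: primes [2]
2 is squarefree with 1 prime factor(s), so mu(2) = (-1)^1 = -1


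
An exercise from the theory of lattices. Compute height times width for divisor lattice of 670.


Height = length of longest chain minus 1; width = size of largest antichain.
A maximum chain: 1 | 67 | 335 | 670  (height 3).
A maximum antichain: {2, 5, 67}  (width 3).
Product = 3 * 3 = 9


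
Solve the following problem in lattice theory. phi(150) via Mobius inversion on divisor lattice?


phi(n) = n * prod_{p|n} (1 - 1/p).
Prime divisors of 150: [2, 3, 5]
phi(150) = 150 * (1 - 1/2) * (1 - 1/3) * (1 - 1/5)
phi(150) = 40
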